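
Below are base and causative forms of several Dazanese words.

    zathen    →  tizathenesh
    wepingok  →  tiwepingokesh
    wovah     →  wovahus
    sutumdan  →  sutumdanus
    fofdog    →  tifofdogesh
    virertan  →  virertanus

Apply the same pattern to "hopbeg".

tihopbegesh

virertan and zathen both end in -n yet inflect differently (virertanus, tizathenesh), so the final letter is not what conditions the rule; the last vowel is.
"hopbeg" has last vowel 'e'. The one such stem in the data (zathen → tizathenesh) adds ti- … -esh around the stem, so the same rule applies.
The other pattern: stems whose last vowel is 'a' add -us.
So hopbeg → tihopbegesh.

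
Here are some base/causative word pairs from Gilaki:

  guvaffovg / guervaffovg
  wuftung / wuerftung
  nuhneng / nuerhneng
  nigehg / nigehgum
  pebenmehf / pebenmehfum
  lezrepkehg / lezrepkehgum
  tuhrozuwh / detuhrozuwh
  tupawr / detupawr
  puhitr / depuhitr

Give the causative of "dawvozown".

dedawvozown

guvaffovg and nigehg both end in -g yet inflect differently (guervaffovg, nigehgum), so the final letter is not what conditions the rule; the second-to-last letter is.
"dawvozown" has second-to-last letter 'w'. The stems whose second-to-last letter is 'w' (tuhrozuwh → detuhrozuwh, tupawr → detupawr) add the prefix de-.
The other patterns: stems whose second-to-last letter is 'n' or 'v' insert -er- after the first vowel; stems whose second-to-last letter is 'h' add -um.
So dawvozown → dedawvozown.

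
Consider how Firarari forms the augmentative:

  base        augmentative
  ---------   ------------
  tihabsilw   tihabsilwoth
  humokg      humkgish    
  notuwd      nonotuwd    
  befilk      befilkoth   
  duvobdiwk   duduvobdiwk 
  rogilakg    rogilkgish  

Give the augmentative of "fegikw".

fegkwish

befilk and duvobdiwk both end in -k yet inflect differently (befilkoth, duduvobdiwk), so the final letter is not what conditions the rule; the second-to-last letter is.
"fegikw" has second-to-last letter 'k'. The stems whose second-to-last letter is 'k' (rogilakg → rogilkgish, humokg → humkgish) delete the last vowel and add -ish.
So fegikw → fegkwish.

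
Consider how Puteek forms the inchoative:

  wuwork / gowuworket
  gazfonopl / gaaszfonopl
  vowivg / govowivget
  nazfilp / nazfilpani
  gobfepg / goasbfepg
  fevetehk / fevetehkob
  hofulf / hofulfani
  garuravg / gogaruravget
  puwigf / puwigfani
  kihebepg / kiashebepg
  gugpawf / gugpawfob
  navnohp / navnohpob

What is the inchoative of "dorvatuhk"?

"dorvatuhk" has second-to-last letter 'h'. The stems whose second-to-last letter is 'h' (fevetehk → fevetehkob, navnohp → navnohpob) add -ob.
So dorvatuhk → dorvatuhkob.

dorvatuhkob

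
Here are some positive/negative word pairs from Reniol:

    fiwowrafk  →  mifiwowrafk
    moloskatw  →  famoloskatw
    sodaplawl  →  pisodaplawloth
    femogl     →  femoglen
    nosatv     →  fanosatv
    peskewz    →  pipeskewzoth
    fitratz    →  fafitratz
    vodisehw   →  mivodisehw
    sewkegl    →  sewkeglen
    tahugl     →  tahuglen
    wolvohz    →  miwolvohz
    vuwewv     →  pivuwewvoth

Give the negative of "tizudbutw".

fatizudbutw

peskewz and fitratz both end in -z yet inflect differently (pipeskewzoth, fafitratz), so the final letter is not what conditions the rule; the second-to-last letter is.
"tizudbutw" has second-to-last letter 't'. The stems whose second-to-last letter is 't' (moloskatw → famoloskatw, fitratz → fafitratz, nosatv → fanosatv) add the prefix fa-.
The other patterns: stems whose second-to-last letter is 'w' add pi- … -oth around the stem; stems whose second-to-last letter is 'g' add -en; stems whose second-to-last letter is 'f' or 'h' add the prefix mi-.
So tizudbutw → fatizudbutw.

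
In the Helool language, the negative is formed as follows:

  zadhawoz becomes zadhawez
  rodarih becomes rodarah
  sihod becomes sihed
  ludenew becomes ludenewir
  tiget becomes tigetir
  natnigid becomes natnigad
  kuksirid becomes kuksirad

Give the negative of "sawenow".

sawenew

"sawenow" has last vowel 'o'. The stems whose last vowel is 'o' (sihod → sihed, zadhawoz → zadhawez) change the last vowel to 'e'.
The other patterns: stems whose last vowel is 'i' change the last vowel to 'a'; stems whose last vowel is 'e' add -ir.
So sawenow → sawenew.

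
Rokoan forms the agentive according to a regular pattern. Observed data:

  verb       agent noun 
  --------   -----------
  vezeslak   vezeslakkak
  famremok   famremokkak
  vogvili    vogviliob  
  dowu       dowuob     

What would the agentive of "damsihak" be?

damsihakkak

vezeslak and vogvili both begin with v- yet inflect differently (vezeslakkak, vogviliob), so the first letter is not what conditions the rule; whether the stem ends in a vowel or a consonant is.
"damsihak" ends in a consonant. The stems ending in a consonant (famremok → famremokkak, vezeslak → vezeslakkak) double the final consonant and add -ak.
The other pattern: stems ending in a vowel add -ob.
So damsihak → damsihakkak.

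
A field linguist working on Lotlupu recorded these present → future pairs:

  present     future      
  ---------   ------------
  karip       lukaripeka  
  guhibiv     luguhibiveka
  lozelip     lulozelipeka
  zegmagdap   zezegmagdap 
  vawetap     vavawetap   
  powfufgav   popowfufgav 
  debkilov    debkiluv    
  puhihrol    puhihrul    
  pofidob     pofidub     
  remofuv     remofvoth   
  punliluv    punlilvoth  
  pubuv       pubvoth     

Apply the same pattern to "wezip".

"wezip" has last vowel 'i'. The stems whose last vowel is 'i' (karip → lukaripeka, guhibiv → luguhibiveka, lozelip → lulozelipeka) add lu- … -eka around the stem.
The other patterns: stems whose last vowel is 'a' repeat the first consonant+vowel as a prefix; stems whose last vowel is 'o' change the last vowel to 'u'; stems whose last vowel is 'u' delete the last vowel and add -oth.
So wezip → luwezipeka.

luwezipeka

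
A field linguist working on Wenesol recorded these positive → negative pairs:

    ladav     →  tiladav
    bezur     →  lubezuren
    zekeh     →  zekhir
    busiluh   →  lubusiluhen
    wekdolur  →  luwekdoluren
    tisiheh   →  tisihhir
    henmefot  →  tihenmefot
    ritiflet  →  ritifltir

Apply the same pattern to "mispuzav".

timispuzav

zekeh and busiluh both end in -h yet inflect differently (zekhir, lubusiluhen), so the final letter is not what conditions the rule; the last vowel is.
"mispuzav" has last vowel 'a'. The one such stem in the data (ladav → tiladav) adds the prefix ti-, so the same rule applies.
The other patterns: stems whose last vowel is 'e' delete the last vowel and add -ir; stems whose last vowel is 'u' add lu- … -en around the stem.
So mispuzav → timispuzav.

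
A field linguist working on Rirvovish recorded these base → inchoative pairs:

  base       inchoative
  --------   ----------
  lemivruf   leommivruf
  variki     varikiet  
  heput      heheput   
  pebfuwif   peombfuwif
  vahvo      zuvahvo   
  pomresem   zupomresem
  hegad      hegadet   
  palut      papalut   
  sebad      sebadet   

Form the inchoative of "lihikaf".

pebfuwif and variki both have last vowel 'i' yet inflect differently (peombfuwif, varikiet), so the last vowel is not what conditions the rule; the final letter is.
"lihikaf" ends in -f. The stems ending in -f (pebfuwif → peombfuwif, lemivruf → leommivruf) insert -om- after the first vowel.
The other patterns: stems ending in -m or -o add the prefix zu-; stems ending in -d or -i add -et; stems ending in -t repeat the first consonant+vowel as a prefix.
So lihikaf → liomhikaf.

liomhikaf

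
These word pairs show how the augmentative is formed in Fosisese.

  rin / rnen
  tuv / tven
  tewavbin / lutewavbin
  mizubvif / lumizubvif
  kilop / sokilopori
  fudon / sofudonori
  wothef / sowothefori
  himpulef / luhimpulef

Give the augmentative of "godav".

sogodavori

rin and fudon both end in -n yet inflect differently (rnen, sofudonori), so the final letter is not what conditions the rule; the number of vowels is.
"godav" has 2 vowels. The stems with 2 vowels (fudon → sofudonori, kilop → sokilopori, wothef → sowothefori) add so- … -ori around the stem.
The other patterns: stems with 1 vowel delete the last vowel and add -en; stems with 3 vowels add the prefix lu-.
So godav → sogodavori.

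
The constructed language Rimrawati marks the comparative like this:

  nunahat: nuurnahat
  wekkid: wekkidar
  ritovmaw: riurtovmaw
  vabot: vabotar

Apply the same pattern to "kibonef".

"kibonef" has 3 vowels. The stems with 3 vowels (ritovmaw → riurtovmaw, nunahat → nuurnahat) insert -ur- after the first vowel.
The other pattern: stems with 2 vowels add -ar.
So kibonef → kiurbonef.

kiurbonef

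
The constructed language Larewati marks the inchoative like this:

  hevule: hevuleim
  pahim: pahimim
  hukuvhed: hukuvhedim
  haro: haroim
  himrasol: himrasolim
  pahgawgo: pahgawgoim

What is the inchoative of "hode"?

hodeim

Every pair shown (hevule → hevuleim, pahim → pahimim, hukuvhed → hukuvhedim, …) follows the same rule: add -im.
So hode → hodeim.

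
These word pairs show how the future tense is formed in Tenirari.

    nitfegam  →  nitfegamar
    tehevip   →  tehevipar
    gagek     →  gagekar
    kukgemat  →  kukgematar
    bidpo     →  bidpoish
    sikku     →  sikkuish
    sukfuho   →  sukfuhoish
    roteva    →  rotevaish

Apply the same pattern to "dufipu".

nitfegam and roteva both have last vowel 'a' yet inflect differently (nitfegamar, rotevaish), so the last vowel is not what conditions the rule; whether the stem ends in a vowel or a consonant is.
"dufipu" ends in a vowel. The stems ending in a vowel (bidpo → bidpoish, sikku → sikkuish, sukfuho → sukfuhoish) add -ish.
So dufipu → dufipuish.

dufipuish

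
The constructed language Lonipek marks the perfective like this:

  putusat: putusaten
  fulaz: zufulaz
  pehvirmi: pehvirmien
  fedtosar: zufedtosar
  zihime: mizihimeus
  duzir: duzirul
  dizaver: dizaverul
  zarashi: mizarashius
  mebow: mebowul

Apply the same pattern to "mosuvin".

zarashi and pehvirmi both end in -i yet inflect differently (mizarashius, pehvirmien), so the final letter is not what conditions the rule; the first letter is.
"mosuvin" begins with m-. The one such stem in the data (mebow → mebowul) adds -ul, so the same rule applies.
So mosuvin → mosuvinul.

mosuvinul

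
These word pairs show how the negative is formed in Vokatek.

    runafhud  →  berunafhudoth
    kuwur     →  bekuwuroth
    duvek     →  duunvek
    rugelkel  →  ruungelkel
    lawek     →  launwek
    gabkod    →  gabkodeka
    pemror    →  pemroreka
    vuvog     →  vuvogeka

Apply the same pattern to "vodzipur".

runafhud and gabkod both end in -d yet inflect differently (berunafhudoth, gabkodeka), so the final letter is not what conditions the rule; the last vowel is.
"vodzipur" has last vowel 'u'. The stems whose last vowel is 'u' (runafhud → berunafhudoth, kuwur → bekuwuroth) add be- … -oth around the stem.
The other patterns: stems whose last vowel is 'e' insert -un- after the first vowel; stems whose last vowel is 'o' add -eka.
So vodzipur → bevodzipuroth.

bevodzipuroth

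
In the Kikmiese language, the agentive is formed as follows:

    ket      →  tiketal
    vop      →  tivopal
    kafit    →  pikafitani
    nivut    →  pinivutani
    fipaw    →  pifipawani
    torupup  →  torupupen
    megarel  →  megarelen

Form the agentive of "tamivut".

ket and kafit both end in -t yet inflect differently (tiketal, pikafitani), so the final letter is not what conditions the rule; the number of vowels is.
"tamivut" has 3 vowels. The stems with 3 vowels (torupup → torupupen, megarel → megarelen) add -en.
The other patterns: stems with 1 vowel add ti- … -al around the stem; stems with 2 vowels add pi- … -ani around the stem.
So tamivut → tamivuten.

tamivuten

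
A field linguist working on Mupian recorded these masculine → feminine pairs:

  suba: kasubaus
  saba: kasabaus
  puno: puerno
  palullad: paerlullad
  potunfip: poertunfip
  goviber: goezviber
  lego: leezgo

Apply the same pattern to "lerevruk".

puno and lego both end in -o yet inflect differently (puerno, leezgo), so the final letter is not what conditions the rule; the first letter is.
"lerevruk" begins with l-. The one such stem in the data (lego → leezgo) inserts -ez- after the first vowel (as does goviber), so the same rule applies.
The other patterns: stems beginning with s- add ka- … -us around the stem; stems beginning with p- insert -er- after the first vowel.
So lerevruk → leezrevruk.

leezrevruk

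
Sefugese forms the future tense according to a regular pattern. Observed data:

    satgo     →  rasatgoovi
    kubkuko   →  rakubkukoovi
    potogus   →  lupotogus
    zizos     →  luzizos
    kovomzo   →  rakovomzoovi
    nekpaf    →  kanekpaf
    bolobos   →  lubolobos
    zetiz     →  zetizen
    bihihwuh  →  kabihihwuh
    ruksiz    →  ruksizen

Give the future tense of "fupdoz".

fupdozen

bolobos and kovomzo both have last vowel 'o' yet inflect differently (lubolobos, rakovomzoovi), so the last vowel is not what conditions the rule; the final letter is.
"fupdoz" ends in -z. The stems ending in -z (zetiz → zetizen, ruksiz → ruksizen) add -en.
The other patterns: stems ending in -s add the prefix lu-; stems ending in -o add ra- … -ovi around the stem; stems ending in -f or -h add the prefix ka-.
So fupdoz → fupdozen.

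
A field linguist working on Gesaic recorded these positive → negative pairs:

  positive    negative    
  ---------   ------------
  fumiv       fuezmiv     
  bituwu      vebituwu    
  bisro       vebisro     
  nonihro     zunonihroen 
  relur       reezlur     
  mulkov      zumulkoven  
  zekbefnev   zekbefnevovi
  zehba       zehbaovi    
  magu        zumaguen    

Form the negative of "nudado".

zekbefnev and fumiv both end in -v yet inflect differently (zekbefnevovi, fuezmiv), so the final letter is not what conditions the rule; the first letter is.
"nudado" begins with n-. The one such stem in the data (nonihro → zunonihroen) adds zu- … -en around the stem, so the same rule applies.
So nudado → zunudadoen.

zunudadoen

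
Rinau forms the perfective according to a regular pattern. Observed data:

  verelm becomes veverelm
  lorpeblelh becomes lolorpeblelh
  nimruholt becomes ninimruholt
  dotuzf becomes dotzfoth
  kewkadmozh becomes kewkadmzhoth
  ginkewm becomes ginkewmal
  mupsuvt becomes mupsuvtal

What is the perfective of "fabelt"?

fafabelt

lorpeblelh and kewkadmozh both end in -h yet inflect differently (lolorpeblelh, kewkadmzhoth), so the final letter is not what conditions the rule; the second-to-last letter is.
"fabelt" has second-to-last letter 'l'. The stems whose second-to-last letter is 'l' (verelm → veverelm, lorpeblelh → lolorpeblelh, nimruholt → ninimruholt) repeat the first consonant+vowel as a prefix.
So fabelt → fafabelt.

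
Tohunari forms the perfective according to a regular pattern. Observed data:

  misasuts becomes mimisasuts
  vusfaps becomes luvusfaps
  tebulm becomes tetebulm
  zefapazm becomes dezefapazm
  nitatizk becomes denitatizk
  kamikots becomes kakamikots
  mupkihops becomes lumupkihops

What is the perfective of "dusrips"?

ludusrips

mupkihops and kamikots both end in -s yet inflect differently (lumupkihops, kakamikots), so the final letter is not what conditions the rule; the second-to-last letter is.
"dusrips" has second-to-last letter 'p'. The stems whose second-to-last letter is 'p' (mupkihops → lumupkihops, vusfaps → luvusfaps) add the prefix lu-.
So dusrips → ludusrips.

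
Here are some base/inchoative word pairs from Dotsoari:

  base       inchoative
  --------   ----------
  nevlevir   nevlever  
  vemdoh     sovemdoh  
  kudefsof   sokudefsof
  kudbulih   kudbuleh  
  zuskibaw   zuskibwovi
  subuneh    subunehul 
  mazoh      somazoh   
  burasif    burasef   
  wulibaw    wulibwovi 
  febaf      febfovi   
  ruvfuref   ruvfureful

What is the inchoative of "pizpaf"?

ruvfuref and febaf both end in -f yet inflect differently (ruvfureful, febfovi), so the final letter is not what conditions the rule; the last vowel is.
"pizpaf" has last vowel 'a'. The stems whose last vowel is 'a' (febaf → febfovi, wulibaw → wulibwovi, zuskibaw → zuskibwovi) delete the last vowel and add -ovi.
The other patterns: stems whose last vowel is 'e' add -ul; stems whose last vowel is 'i' change the last vowel to 'e'; stems whose last vowel is 'o' add the prefix so-.
So pizpaf → pizpfovi.

pizpfovi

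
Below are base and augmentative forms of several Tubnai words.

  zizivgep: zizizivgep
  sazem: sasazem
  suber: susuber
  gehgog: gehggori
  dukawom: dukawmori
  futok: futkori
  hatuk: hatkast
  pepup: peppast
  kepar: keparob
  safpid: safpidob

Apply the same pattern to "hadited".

hahadited

"hadited" has last vowel 'e'. The stems whose last vowel is 'e' (zizivgep → zizizivgep, sazem → sasazem, suber → susuber) repeat the first consonant+vowel as a prefix.
So hadited → hahadited.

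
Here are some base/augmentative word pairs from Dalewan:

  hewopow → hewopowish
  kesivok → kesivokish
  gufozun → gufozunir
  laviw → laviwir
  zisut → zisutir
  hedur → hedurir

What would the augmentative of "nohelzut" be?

hewopow and laviw both end in -w yet inflect differently (hewopowish, laviwir), so the final letter is not what conditions the rule; the last vowel is.
"nohelzut" has last vowel 'u'. The stems whose last vowel is 'u' (gufozun → gufozunir, zisut → zisutir, hedur → hedurir) add -ir.
So nohelzut → nohelzutir.

nohelzutir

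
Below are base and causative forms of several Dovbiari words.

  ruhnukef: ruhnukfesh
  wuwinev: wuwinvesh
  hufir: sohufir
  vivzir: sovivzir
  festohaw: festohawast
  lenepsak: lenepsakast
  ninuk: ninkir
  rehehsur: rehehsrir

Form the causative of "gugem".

"gugem" has last vowel 'e'. The stems whose last vowel is 'e' (ruhnukef → ruhnukfesh, wuwinev → wuwinvesh) delete the last vowel and add -esh.
The other patterns: stems whose last vowel is 'i' add the prefix so-; stems whose last vowel is 'a' add -ast; stems whose last vowel is 'u' delete the last vowel and add -ir.
So gugem → gugmesh.

gugmesh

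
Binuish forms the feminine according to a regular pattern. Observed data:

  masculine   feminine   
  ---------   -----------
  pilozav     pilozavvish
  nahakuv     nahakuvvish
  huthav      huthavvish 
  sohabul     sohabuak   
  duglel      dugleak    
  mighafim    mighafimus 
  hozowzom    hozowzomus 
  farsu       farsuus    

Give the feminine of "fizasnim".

"fizasnim" ends in -m. The stems ending in -m (mighafim → mighafimus, hozowzom → hozowzomus) add -us.
So fizasnim → fizasnimus.

fizasnimus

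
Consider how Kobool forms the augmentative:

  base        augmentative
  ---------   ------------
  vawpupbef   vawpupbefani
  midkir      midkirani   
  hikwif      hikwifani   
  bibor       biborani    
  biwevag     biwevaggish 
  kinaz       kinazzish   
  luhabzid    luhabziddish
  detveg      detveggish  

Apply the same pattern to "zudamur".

zudamurani

"zudamur" ends in -r. The stems ending in -r (midkir → midkirani, bibor → biborani) add -ani.
So zudamur → zudamurani.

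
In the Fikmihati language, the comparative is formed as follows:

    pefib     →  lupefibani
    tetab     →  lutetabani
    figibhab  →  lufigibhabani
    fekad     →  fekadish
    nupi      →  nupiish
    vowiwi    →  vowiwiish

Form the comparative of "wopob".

luwopobani

tetab and fekad both have last vowel 'a' yet inflect differently (lutetabani, fekadish), so the last vowel is not what conditions the rule; the final letter is.
"wopob" ends in -b. The stems ending in -b (pefib → lupefibani, tetab → lutetabani, figibhab → lufigibhabani) add lu- … -ani around the stem.
So wopob → luwopobani.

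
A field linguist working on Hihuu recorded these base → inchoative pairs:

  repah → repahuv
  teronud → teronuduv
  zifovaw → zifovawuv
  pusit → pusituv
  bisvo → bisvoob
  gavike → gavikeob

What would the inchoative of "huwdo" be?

repah and bisvo both have 2 vowels yet inflect differently (repahuv, bisvoob), so the number of vowels is not what conditions the rule; whether the stem ends in a vowel or a consonant is.
"huwdo" ends in a vowel. The stems ending in a vowel (bisvo → bisvoob, gavike → gavikeob) add -ob.
The other pattern: stems ending in a consonant add -uv.
So huwdo → huwdoob.

huwdoob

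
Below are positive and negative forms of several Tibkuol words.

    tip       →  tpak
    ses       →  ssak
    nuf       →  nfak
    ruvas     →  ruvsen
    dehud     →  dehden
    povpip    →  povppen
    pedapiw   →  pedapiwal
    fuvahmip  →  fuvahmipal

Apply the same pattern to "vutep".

"vutep" has 2 vowels. The stems with 2 vowels (ruvas → ruvsen, dehud → dehden, povpip → povppen) delete the last vowel and add -en.
The other patterns: stems with 1 vowel delete the last vowel and add -ak; stems with 3 vowels add -al.
So vutep → vutpen.

vutpen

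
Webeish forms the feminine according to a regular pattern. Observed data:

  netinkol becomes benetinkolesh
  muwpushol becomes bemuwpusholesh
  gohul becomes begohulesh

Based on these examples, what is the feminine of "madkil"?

bemadkilesh

Every pair shown (netinkol → benetinkolesh, muwpushol → bemuwpusholesh, gohul → begohulesh) follows the same rule: add be- … -esh around the stem.
So madkil → bemadkilesh.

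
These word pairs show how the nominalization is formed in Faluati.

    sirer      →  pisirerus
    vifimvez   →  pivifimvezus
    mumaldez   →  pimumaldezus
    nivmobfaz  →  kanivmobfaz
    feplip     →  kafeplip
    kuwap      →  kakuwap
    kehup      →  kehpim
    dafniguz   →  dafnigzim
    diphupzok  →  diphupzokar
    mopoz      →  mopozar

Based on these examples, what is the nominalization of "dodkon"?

dodkonar

vifimvez and nivmobfaz both end in -z yet inflect differently (pivifimvezus, kanivmobfaz), so the final letter is not what conditions the rule; the last vowel is.
"dodkon" has last vowel 'o'. The stems whose last vowel is 'o' (diphupzok → diphupzokar, mopoz → mopozar) add -ar.
The other patterns: stems whose last vowel is 'e' add pi- … -us around the stem; stems whose last vowel is 'a' or 'i' add the prefix ka-; stems whose last vowel is 'u' delete the last vowel and add -im.
So dodkon → dodkonar.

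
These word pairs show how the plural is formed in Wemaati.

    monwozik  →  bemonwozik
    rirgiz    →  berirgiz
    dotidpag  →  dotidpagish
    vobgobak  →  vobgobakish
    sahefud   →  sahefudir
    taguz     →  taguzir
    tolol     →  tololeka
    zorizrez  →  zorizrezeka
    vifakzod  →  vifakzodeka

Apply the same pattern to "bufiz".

monwozik and vobgobak both end in -k yet inflect differently (bemonwozik, vobgobakish), so the final letter is not what conditions the rule; the last vowel is.
"bufiz" has last vowel 'i'. The stems whose last vowel is 'i' (monwozik → bemonwozik, rirgiz → berirgiz) add the prefix be-.
So bufiz → bebufiz.

bebufiz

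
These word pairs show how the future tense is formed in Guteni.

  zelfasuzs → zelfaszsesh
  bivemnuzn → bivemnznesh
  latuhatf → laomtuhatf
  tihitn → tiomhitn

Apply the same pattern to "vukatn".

bivemnuzn and tihitn both end in -n yet inflect differently (bivemnznesh, tiomhitn), so the final letter is not what conditions the rule; the second-to-last letter is.
"vukatn" has second-to-last letter 't'. The stems whose second-to-last letter is 't' (latuhatf → laomtuhatf, tihitn → tiomhitn) insert -om- after the first vowel.
So vukatn → vuomkatn.

vuomkatn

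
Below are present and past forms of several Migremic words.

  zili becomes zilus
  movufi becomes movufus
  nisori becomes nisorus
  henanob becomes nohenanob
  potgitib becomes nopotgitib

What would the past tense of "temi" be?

"temi" ends in -i. The stems ending in -i (zili → zilus, movufi → movufus, nisori → nisorus) drop the final letter and add -us.
The other pattern: stems ending in -b add the prefix no-.
So temi → temus.

temus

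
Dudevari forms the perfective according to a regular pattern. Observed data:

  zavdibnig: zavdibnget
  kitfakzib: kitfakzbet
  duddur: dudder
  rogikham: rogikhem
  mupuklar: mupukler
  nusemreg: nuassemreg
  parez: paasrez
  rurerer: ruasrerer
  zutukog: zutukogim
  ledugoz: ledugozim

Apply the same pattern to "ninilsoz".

zavdibnig and nusemreg both end in -g yet inflect differently (zavdibnget, nuassemreg), so the final letter is not what conditions the rule; the last vowel is.
"ninilsoz" has last vowel 'o'. The stems whose last vowel is 'o' (zutukog → zutukogim, ledugoz → ledugozim) add -im.
So ninilsoz → ninilsozim.

ninilsozim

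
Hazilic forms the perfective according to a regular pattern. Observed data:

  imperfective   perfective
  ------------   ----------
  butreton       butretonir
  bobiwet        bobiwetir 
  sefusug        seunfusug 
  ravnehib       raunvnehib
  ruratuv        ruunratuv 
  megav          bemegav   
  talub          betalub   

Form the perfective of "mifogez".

bemifogez

"mifogez" begins with m-. The one such stem in the data (megav → bemegav) adds the prefix be-, so the same rule applies.
The other patterns: stems beginning with b- add -ir; stems beginning with r- or s- insert -un- after the first vowel.
So mifogez → bemifogez.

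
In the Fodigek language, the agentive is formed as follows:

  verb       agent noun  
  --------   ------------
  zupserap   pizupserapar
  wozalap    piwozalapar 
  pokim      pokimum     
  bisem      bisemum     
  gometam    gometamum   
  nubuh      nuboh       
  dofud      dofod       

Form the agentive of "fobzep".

zupserap and gometam both have last vowel 'a' yet inflect differently (pizupserapar, gometamum), so the last vowel is not what conditions the rule; the final letter is.
"fobzep" ends in -p. The stems ending in -p (zupserap → pizupserapar, wozalap → piwozalapar) add pi- … -ar around the stem.
So fobzep → pifobzepar.

pifobzepar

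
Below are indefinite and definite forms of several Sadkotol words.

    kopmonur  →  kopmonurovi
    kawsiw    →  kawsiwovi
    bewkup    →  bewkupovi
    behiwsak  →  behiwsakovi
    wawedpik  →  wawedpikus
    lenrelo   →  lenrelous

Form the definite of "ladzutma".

behiwsak and wawedpik both end in -k yet inflect differently (behiwsakovi, wawedpikus), so the final letter is not what conditions the rule; the first letter is.
"ladzutma" begins with l-. The one such stem in the data (lenrelo → lenrelous) adds -us, so the same rule applies.
The other pattern: stems beginning with b- or k- add -ovi.
So ladzutma → ladzutmaus.

ladzutmaus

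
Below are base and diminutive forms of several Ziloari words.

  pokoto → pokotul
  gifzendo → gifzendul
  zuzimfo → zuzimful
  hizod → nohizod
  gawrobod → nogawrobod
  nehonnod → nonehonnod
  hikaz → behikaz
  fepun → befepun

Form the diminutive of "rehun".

berehun

"rehun" ends in -n. The one such stem in the data (fepun → befepun) adds the prefix be-, so the same rule applies.
So rehun → berehun.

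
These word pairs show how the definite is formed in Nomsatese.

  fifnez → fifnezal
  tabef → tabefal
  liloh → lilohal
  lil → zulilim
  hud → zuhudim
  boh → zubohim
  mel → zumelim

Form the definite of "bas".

"bas" has 1 vowel. The stems with 1 vowel (lil → zulilim, hud → zuhudim, boh → zubohim) add zu- … -im around the stem.
The other pattern: stems with 2 vowels add -al.
So bas → zubasim.

zubasim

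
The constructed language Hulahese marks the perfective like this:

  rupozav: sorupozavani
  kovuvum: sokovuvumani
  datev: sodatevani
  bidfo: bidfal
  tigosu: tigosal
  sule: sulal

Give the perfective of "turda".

"turda" ends in a vowel. The stems ending in a vowel (bidfo → bidfal, tigosu → tigosal, sule → sulal) drop the final letter and add -al.
The other pattern: stems ending in a consonant add so- … -ani around the stem.
So turda → turdal.

turdal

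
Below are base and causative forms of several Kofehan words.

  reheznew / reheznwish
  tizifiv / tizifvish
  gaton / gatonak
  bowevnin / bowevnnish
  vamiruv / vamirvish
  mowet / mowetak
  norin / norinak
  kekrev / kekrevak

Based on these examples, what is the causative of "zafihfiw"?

zafihfwish

gaton and bowevnin both end in -n yet inflect differently (gatonak, bowevnnish), so the final letter is not what conditions the rule; the number of vowels is.
"zafihfiw" has 3 vowels. The stems with 3 vowels (bowevnin → bowevnnish, vamiruv → vamirvish, tizifiv → tizifvish) delete the last vowel and add -ish.
The other pattern: stems with 2 vowels add -ak.
So zafihfiw → zafihfwish.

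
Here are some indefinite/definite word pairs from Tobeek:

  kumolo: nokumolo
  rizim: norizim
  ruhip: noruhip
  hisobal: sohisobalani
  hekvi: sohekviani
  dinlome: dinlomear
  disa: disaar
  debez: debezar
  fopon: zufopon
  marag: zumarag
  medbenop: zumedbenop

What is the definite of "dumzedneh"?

dumzednehar

ruhip and medbenop both end in -p yet inflect differently (noruhip, zumedbenop), so the final letter is not what conditions the rule; the first letter is.
"dumzedneh" begins with d-. The stems beginning with d- (dinlome → dinlomear, disa → disaar, debez → debezar) add -ar.
So dumzedneh → dumzednehar.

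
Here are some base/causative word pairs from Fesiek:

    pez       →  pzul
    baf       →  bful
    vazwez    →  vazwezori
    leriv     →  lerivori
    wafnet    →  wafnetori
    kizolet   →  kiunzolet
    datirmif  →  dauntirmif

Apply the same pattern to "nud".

pez and vazwez both end in -z yet inflect differently (pzul, vazwezori), so the final letter is not what conditions the rule; the number of vowels is.
"nud" has 1 vowel. The stems with 1 vowel (pez → pzul, baf → bful) delete the last vowel and add -ul.
The other patterns: stems with 2 vowels add -ori; stems with 3 vowels insert -un- after the first vowel.
So nud → ndul.

ndul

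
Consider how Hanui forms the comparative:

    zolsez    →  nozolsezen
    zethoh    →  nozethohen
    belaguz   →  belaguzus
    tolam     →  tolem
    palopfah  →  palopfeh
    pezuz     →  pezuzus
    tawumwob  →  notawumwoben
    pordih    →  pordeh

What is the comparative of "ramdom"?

zolsez and pezuz both end in -z yet inflect differently (nozolsezen, pezuzus), so the final letter is not what conditions the rule; the last vowel is.
"ramdom" has last vowel 'o'. The stems whose last vowel is 'o' (tawumwob → notawumwoben, zethoh → nozethohen) add no- … -en around the stem.
The other patterns: stems whose last vowel is 'u' add -us; stems whose last vowel is 'a' or 'i' change the last vowel to 'e'.
So ramdom → noramdomen.

noramdomen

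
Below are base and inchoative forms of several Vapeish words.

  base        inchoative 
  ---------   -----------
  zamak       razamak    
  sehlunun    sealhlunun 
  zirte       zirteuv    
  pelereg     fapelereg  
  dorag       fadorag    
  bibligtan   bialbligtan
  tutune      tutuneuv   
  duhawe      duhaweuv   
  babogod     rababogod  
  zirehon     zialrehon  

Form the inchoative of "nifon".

nialfon

zamak and bibligtan both have last vowel 'a' yet inflect differently (razamak, bialbligtan), so the last vowel is not what conditions the rule; the final letter is.
"nifon" ends in -n. The stems ending in -n (sehlunun → sealhlunun, bibligtan → bialbligtan, zirehon → zialrehon) insert -al- after the first vowel.
So nifon → nialfon.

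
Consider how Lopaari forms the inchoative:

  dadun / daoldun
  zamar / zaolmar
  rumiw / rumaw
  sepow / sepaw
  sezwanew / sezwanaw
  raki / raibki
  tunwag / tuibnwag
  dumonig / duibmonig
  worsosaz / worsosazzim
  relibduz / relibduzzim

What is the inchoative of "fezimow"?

rumiw and raki both have last vowel 'i' yet inflect differently (rumaw, raibki), so the last vowel is not what conditions the rule; the final letter is.
"fezimow" ends in -w. The stems ending in -w (rumiw → rumaw, sepow → sepaw, sezwanew → sezwanaw) change the last vowel to 'a'.
The other patterns: stems ending in -n or -r insert -ol- after the first vowel; stems ending in -g or -i insert -ib- after the first vowel; stems ending in -z double the final consonant and add -im.
So fezimow → fezimaw.

fezimaw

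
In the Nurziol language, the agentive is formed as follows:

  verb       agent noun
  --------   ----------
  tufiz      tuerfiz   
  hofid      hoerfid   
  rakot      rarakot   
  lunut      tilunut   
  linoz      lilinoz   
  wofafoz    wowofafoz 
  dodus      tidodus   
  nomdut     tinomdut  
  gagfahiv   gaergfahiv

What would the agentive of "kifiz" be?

kierfiz

tufiz and linoz both end in -z yet inflect differently (tuerfiz, lilinoz), so the final letter is not what conditions the rule; the last vowel is.
"kifiz" has last vowel 'i'. The stems whose last vowel is 'i' (gagfahiv → gaergfahiv, tufiz → tuerfiz, hofid → hoerfid) insert -er- after the first vowel.
So kifiz → kierfiz.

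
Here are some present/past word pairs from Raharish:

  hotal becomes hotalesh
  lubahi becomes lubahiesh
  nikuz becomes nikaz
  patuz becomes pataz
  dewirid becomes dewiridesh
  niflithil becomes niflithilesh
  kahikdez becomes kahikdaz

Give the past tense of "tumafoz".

tumafaz

nikuz and niflithil both begin with n- yet inflect differently (nikaz, niflithilesh), so the first letter is not what conditions the rule; the final letter is.
"tumafoz" ends in -z. The stems ending in -z (patuz → pataz, nikuz → nikaz, kahikdez → kahikdaz) change the last vowel to 'a'.
The other pattern: stems ending in -d, -i or -l add -esh.
So tumafoz → tumafaz.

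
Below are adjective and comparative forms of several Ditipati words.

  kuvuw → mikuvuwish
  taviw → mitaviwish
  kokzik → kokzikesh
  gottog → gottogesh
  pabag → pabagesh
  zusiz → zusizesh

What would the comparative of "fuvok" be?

"fuvok" ends in -k. The one such stem in the data (kokzik → kokzikesh) adds -esh, so the same rule applies.
So fuvok → fuvokesh.

fuvokesh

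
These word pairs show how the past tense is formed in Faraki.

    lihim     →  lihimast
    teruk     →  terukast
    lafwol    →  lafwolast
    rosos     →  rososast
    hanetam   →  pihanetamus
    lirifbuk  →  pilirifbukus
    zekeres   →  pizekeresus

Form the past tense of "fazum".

fazumast

lihim and hanetam both end in -m yet inflect differently (lihimast, pihanetamus), so the final letter is not what conditions the rule; the number of vowels is.
"fazum" has 2 vowels. The stems with 2 vowels (lihim → lihimast, teruk → terukast, lafwol → lafwolast) add -ast.
So fazum → fazumast.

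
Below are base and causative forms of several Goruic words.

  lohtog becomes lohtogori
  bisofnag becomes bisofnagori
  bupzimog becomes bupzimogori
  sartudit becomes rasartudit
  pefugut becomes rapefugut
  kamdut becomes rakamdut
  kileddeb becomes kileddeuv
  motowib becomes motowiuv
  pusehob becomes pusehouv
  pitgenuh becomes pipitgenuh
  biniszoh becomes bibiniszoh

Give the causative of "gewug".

"gewug" ends in -g. The stems ending in -g (lohtog → lohtogori, bisofnag → bisofnagori, bupzimog → bupzimogori) add -ori.
The other patterns: stems ending in -t add the prefix ra-; stems ending in -b drop the final letter and add -uv; stems ending in -h repeat the first consonant+vowel as a prefix.
So gewug → gewugori.

gewugori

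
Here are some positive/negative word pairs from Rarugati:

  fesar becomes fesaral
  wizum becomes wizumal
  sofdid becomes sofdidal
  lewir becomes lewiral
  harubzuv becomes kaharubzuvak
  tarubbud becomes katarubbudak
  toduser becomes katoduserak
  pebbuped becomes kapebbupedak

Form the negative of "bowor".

sofdid and tarubbud both end in -d yet inflect differently (sofdidal, katarubbudak), so the final letter is not what conditions the rule; the number of vowels is.
"bowor" has 2 vowels. The stems with 2 vowels (fesar → fesaral, wizum → wizumal, sofdid → sofdidal) add -al.
So bowor → boworal.

boworal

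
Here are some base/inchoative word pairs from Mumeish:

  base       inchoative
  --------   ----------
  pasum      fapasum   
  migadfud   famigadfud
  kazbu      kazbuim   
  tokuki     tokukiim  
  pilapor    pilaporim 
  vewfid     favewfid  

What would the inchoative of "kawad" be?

vewfid and tokuki both have last vowel 'i' yet inflect differently (favewfid, tokukiim), so the last vowel is not what conditions the rule; the final letter is.
"kawad" ends in -d. The stems ending in -d (vewfid → favewfid, migadfud → famigadfud) add the prefix fa-.
The other pattern: stems ending in -i, -r or -u add -im.
So kawad → fakawad.

fakawad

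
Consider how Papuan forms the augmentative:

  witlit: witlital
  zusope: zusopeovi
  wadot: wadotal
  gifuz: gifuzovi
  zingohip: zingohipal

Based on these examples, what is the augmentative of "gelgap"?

"gelgap" ends in -p. The one such stem in the data (zingohip → zingohipal) adds -al, so the same rule applies.
The other pattern: stems ending in -e or -z add -ovi.
So gelgap → gelgapal.

gelgapal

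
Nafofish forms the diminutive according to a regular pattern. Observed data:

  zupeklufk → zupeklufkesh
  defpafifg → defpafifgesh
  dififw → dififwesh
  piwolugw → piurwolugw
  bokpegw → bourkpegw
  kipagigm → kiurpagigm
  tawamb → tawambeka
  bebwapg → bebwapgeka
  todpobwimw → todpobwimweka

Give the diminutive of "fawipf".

fawipfeka

dififw and piwolugw both end in -w yet inflect differently (dififwesh, piurwolugw), so the final letter is not what conditions the rule; the second-to-last letter is.
"fawipf" has second-to-last letter 'p'. The one such stem in the data (bebwapg → bebwapgeka) adds -eka, so the same rule applies.
The other patterns: stems whose second-to-last letter is 'f' add -esh; stems whose second-to-last letter is 'g' insert -ur- after the first vowel.
So fawipf → fawipfeka.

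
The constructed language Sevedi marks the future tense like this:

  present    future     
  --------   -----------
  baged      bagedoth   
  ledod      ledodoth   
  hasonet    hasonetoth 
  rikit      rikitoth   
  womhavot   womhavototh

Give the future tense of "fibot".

Every pair shown (baged → bagedoth, ledod → ledodoth, hasonet → hasonetoth, …) follows the same rule: add -oth.
So fibot → fibototh.

fibototh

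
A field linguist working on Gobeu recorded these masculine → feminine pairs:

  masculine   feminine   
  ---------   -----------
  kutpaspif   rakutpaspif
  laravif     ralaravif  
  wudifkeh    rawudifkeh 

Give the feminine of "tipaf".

ratipaf

Every pair shown (kutpaspif → rakutpaspif, laravif → ralaravif, wudifkeh → rawudifkeh) follows the same rule: add the prefix ra-.
So tipaf → ratipaf.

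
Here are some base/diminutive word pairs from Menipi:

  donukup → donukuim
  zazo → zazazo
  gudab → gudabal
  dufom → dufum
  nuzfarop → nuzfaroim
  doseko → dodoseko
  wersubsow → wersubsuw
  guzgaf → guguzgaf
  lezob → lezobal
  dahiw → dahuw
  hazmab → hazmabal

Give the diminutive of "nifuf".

nuzfarop and dufom both have last vowel 'o' yet inflect differently (nuzfaroim, dufum), so the last vowel is not what conditions the rule; the final letter is.
"nifuf" ends in -f. The one such stem in the data (guzgaf → guguzgaf) repeats the first consonant+vowel as a prefix (as do zazo, doseko), so the same rule applies.
The other patterns: stems ending in -p drop the final letter and add -im; stems ending in -m or -w change the last vowel to 'u'; stems ending in -b add -al.
So nifuf → ninifuf.

ninifuf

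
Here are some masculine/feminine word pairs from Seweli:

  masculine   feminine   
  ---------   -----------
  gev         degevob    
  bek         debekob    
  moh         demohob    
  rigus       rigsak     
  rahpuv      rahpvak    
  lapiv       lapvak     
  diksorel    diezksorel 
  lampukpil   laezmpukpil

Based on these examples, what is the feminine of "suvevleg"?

suezvevleg

"suvevleg" has 3 vowels. The stems with 3 vowels (diksorel → diezksorel, lampukpil → laezmpukpil) insert -ez- after the first vowel.
The other patterns: stems with 1 vowel add de- … -ob around the stem; stems with 2 vowels delete the last vowel and add -ak.
So suvevleg → suezvevleg.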